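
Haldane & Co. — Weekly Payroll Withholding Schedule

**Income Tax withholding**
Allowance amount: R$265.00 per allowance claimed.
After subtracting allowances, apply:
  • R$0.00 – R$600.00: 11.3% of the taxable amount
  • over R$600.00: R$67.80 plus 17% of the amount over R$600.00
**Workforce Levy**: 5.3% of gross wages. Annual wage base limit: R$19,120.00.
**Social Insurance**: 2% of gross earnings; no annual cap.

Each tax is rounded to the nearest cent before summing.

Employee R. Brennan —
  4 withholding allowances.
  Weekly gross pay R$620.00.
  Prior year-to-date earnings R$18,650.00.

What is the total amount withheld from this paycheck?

R$37.31

Income Tax: taxable = R$620.00 − 4×R$265.00 = R$-440.00
  Taxable ≤ 0 → R$0.00
Workforce Levy: cap R$19,120.00 − YTD R$18,650.00 = R$470.00 subject; 5.3% × R$470.00 = R$24.91
Social Insurance: 2% × R$620.00 = R$12.40
Total: R$0.00 + R$24.91 + R$12.40 = R$37.31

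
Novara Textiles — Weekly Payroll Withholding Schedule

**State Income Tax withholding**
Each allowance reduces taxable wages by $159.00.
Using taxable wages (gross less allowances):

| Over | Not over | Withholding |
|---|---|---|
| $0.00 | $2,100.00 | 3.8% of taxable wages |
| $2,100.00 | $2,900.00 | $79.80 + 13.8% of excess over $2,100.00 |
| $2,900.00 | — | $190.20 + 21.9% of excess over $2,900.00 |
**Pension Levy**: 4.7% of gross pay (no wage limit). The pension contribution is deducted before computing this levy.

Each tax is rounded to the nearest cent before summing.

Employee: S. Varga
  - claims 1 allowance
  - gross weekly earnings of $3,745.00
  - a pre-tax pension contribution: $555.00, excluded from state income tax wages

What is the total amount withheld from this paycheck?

$368.82

State Income Tax: taxable = $3,745.00 − $555.00 − 1×$159.00 = $3,031.00
  $190.20 + 21.9% × ($3,031.00 − $2,900.00) = $190.20 + 21.9% × $131.00 = $218.89
Pension Levy: 4.7% × $3,190.00 = $149.93
Total: $218.89 + $149.93 = $368.82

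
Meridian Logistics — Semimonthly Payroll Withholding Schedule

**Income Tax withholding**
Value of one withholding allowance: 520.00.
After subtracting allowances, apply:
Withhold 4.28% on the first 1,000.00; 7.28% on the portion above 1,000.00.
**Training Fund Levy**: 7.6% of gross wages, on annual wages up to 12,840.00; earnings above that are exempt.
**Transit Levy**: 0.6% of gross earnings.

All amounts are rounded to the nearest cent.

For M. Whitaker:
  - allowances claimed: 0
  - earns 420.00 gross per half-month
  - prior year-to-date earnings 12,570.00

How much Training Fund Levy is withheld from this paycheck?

20.52

Training Fund Levy: cap 12,840.00 − YTD 12,570.00 = 270.00 subject; 7.6% × 270.00 = 20.52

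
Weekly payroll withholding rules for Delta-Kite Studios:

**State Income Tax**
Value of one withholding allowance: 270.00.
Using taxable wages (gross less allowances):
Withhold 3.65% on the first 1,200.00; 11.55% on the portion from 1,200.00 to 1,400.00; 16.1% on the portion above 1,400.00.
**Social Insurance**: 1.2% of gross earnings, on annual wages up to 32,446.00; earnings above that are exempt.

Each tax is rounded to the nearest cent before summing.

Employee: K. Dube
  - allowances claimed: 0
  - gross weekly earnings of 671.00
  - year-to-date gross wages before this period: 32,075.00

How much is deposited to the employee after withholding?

642.06

State Income Tax: taxable = 671.00
  3.65% × 671.00 = 24.49
Social Insurance: cap 32,446.00 − YTD 32,075.00 = 371.00 subject; 1.2% × 371.00 = 4.45
Total withheld: 24.49 + 4.45 = 28.94
Net pay: 671.00 − 28.94 = 642.06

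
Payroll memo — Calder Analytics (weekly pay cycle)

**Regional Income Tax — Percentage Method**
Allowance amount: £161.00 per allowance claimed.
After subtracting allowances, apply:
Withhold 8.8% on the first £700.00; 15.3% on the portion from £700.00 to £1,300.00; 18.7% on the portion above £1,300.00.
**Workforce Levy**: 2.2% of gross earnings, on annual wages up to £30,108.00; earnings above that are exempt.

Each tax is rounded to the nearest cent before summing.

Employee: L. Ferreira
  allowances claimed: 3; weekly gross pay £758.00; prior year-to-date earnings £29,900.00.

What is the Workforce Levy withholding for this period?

£4.58

Workforce Levy: cap £30,108.00 − YTD £29,900.00 = £208.00 subject; 2.2% × £208.00 = £4.58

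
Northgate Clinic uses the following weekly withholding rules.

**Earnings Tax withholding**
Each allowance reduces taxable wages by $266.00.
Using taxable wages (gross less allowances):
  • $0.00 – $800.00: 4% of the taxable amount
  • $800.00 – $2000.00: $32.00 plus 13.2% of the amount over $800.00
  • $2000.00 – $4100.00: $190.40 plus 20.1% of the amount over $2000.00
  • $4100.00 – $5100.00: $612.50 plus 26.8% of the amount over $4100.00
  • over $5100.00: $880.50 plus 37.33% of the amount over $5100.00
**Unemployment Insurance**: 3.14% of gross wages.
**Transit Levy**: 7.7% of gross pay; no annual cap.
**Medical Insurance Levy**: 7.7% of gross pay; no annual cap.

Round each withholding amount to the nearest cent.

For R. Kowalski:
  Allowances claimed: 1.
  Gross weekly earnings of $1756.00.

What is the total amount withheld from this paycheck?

Earnings Tax: taxable = $1756.00 − 1×$266.00 = $1490.00
  $32.00 + 13.2% × ($1490.00 − $800.00) = $32.00 + 13.2% × $690.00 = $123.08
Unemployment Insurance: 3.14% × $1756.00 = $55.14
Transit Levy: 7.7% × $1756.00 = $135.21
Medical Insurance Levy: 7.7% × $1756.00 = $135.21
Total: $123.08 + $55.14 + $135.21 + $135.21 = $448.64

$448.64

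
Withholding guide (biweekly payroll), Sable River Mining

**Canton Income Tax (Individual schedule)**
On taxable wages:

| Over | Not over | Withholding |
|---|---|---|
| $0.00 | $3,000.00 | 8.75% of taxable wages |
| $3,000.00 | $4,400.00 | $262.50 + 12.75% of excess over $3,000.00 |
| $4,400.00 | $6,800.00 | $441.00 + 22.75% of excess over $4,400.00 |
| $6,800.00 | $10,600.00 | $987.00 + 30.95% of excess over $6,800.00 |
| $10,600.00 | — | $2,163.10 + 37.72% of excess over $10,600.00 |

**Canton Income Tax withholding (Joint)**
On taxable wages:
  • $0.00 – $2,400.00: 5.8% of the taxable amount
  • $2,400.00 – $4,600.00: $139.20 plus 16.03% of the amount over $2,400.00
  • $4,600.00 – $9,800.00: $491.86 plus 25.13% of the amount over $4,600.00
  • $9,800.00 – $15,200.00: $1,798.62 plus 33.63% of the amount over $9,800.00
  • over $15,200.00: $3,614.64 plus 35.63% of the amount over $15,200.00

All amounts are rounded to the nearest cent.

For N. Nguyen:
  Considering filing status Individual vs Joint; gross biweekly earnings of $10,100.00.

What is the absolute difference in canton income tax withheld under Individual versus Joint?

Canton Income Tax (Individual): taxable = $10,100.00
  $987.00 + 30.95% × ($10,100.00 − $6,800.00) = $987.00 + 30.95% × $3,300.00 = $2,008.35
Canton Income Tax (Joint): taxable = $10,100.00
  $1,798.62 + 33.63% × ($10,100.00 − $9,800.00) = $1,798.62 + 33.63% × $300.00 = $1,899.51
Difference: |$2,008.35 − $1,899.51| = $108.84 (higher under Individual)

$108.84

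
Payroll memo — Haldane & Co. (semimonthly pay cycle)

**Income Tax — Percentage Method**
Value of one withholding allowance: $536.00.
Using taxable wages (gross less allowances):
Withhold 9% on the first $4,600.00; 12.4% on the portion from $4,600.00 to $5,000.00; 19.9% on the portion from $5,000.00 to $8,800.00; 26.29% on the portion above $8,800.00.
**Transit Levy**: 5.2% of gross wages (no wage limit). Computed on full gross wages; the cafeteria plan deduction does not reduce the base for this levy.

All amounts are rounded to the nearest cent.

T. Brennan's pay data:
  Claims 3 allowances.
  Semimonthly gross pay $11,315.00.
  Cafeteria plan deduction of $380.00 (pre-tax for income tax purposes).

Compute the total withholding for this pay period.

$1,946.73

Income Tax: taxable = $11,315.00 − $380.00 − 3×$536.00 = $9,327.00
  $1,219.80 + 26.29% × ($9,327.00 − $8,800.00) = $1,219.80 + 26.29% × $527.00 = $1,358.35
Transit Levy: 5.2% × $11,315.00 = $588.38
Total: $1,358.35 + $588.38 = $1,946.73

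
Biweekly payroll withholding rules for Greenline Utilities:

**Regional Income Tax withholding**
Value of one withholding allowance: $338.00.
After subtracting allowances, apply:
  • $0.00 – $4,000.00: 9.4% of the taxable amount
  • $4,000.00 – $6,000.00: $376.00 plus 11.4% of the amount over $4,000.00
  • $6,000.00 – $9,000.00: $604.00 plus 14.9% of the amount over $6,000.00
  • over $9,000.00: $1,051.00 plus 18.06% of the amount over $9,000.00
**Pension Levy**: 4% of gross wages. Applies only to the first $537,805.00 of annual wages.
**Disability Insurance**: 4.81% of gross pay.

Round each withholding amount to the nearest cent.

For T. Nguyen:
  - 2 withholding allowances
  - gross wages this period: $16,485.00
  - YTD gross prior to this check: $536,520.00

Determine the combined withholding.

$3,125.04

Regional Income Tax: taxable = $16,485.00 − 2×$338.00 = $15,809.00
  $1,051.00 + 18.06% × ($15,809.00 − $9,000.00) = $1,051.00 + 18.06% × $6,809.00 = $2,280.71
Pension Levy: cap $537,805.00 − YTD $536,520.00 = $1,285.00 subject; 4% × $1,285.00 = $51.40
Disability Insurance: 4.81% × $16,485.00 = $792.93
Total: $2,280.71 + $51.40 + $792.93 = $3,125.04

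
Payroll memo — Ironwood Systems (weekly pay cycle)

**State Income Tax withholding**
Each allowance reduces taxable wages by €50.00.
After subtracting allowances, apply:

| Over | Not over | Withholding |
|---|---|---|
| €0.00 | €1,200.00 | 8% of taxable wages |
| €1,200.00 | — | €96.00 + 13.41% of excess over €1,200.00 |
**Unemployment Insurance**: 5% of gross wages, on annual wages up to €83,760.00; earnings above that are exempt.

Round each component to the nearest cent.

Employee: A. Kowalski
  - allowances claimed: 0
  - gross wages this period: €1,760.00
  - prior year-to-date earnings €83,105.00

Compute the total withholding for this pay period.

State Income Tax: taxable = €1,760.00
  €96.00 + 13.41% × (€1,760.00 − €1,200.00) = €96.00 + 13.41% × €560.00 = €171.10
Unemployment Insurance: cap €83,760.00 − YTD €83,105.00 = €655.00 subject; 5% × €655.00 = €32.75
Total: €171.10 + €32.75 = €203.85

€203.85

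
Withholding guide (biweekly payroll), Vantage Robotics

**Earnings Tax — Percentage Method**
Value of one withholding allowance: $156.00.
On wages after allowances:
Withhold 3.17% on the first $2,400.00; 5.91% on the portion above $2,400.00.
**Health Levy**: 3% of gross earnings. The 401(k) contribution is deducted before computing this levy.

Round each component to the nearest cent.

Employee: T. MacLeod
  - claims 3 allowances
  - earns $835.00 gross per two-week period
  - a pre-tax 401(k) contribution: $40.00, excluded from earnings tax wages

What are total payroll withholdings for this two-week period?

$34.22

Earnings Tax: taxable = $835.00 − $40.00 − 3×$156.00 = $327.00
  3.17% × $327.00 = $10.37
Health Levy: 3% × $795.00 = $23.85
Total: $10.37 + $23.85 = $34.22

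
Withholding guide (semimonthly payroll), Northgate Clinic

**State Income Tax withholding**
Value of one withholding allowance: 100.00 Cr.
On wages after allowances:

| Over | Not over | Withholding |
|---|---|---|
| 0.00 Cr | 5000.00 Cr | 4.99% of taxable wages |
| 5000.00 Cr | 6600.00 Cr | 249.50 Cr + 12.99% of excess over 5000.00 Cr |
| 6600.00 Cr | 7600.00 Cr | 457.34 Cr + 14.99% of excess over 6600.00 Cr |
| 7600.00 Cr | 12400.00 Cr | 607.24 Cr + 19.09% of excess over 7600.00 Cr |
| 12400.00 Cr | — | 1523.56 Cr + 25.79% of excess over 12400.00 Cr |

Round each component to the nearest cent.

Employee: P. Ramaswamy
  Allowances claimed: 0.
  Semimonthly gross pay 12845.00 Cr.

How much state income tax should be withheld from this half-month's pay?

State Income Tax: taxable = 12845.00 Cr
  1523.56 Cr + 25.79% × (12845.00 Cr − 12400.00 Cr) = 1523.56 Cr + 25.79% × 445.00 Cr = 1638.33 Cr

1638.33 Cr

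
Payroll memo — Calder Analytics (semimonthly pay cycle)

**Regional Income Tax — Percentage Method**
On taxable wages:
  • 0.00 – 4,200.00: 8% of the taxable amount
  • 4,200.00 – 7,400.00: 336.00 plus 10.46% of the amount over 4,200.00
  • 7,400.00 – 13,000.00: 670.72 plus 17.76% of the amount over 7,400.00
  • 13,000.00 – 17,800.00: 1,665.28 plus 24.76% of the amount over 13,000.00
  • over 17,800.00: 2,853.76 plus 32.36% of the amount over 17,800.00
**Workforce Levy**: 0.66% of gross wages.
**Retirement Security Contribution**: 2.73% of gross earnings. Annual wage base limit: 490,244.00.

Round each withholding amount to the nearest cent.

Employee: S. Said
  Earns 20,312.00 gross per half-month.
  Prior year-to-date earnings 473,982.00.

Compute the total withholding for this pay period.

Regional Income Tax: taxable = 20,312.00
  2,853.76 + 32.36% × (20,312.00 − 17,800.00) = 2,853.76 + 32.36% × 2,512.00 = 3,666.64
Workforce Levy: 0.66% × 20,312.00 = 134.06
Retirement Security Contribution: cap 490,244.00 − YTD 473,982.00 = 16,262.00 subject; 2.73% × 16,262.00 = 443.95
Total: 3,666.64 + 134.06 + 443.95 = 4,244.65

4,244.65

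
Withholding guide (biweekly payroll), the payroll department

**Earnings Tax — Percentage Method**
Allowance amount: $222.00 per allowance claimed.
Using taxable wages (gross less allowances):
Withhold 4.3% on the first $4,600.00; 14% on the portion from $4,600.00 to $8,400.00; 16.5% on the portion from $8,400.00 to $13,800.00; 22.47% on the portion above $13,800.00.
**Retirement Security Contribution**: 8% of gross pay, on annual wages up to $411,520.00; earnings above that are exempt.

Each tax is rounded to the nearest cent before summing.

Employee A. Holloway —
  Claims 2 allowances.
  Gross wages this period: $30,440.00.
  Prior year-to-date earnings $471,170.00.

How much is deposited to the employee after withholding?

Earnings Tax: taxable = $30,440.00 − 2×$222.00 = $29,996.00
  $1,620.80 + 22.47% × ($29,996.00 − $13,800.00) = $1,620.80 + 22.47% × $16,196.00 = $5,260.04
Retirement Security Contribution: YTD $471,170.00 ≥ cap $411,520.00 → $0.00
Total withheld: $5,260.04 + $0.00 = $5,260.04
Net pay: $30,440.00 − $5,260.04 = $25,179.96

$25,179.96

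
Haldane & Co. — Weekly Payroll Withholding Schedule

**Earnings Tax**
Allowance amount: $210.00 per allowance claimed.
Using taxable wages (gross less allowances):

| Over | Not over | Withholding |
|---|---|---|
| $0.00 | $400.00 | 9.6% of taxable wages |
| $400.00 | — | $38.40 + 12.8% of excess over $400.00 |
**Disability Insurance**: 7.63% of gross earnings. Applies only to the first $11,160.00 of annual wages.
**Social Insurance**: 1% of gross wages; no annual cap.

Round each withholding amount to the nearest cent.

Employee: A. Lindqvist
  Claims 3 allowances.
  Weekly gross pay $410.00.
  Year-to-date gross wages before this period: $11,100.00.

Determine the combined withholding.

$8.68

Earnings Tax: taxable = $410.00 − 3×$210.00 = $-220.00
  Taxable ≤ 0 → $0.00
Disability Insurance: cap $11,160.00 − YTD $11,100.00 = $60.00 subject; 7.63% × $60.00 = $4.58
Social Insurance: 1% × $410.00 = $4.10
Total: $0.00 + $4.58 + $4.10 = $8.68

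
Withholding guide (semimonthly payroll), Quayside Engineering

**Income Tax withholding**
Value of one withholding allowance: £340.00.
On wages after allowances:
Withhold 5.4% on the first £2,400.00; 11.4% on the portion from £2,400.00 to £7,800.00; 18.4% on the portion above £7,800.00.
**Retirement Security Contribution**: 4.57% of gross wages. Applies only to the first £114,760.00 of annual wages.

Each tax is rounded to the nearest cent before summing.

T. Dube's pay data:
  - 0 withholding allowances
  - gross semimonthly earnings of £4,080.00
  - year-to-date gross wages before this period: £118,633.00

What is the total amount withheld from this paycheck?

£321.12

Income Tax: taxable = £4,080.00
  £129.60 + 11.4% × (£4,080.00 − £2,400.00) = £129.60 + 11.4% × £1,680.00 = £321.12
Retirement Security Contribution: YTD £118,633.00 ≥ cap £114,760.00 → £0.00
Total: £321.12 + £0.00 = £321.12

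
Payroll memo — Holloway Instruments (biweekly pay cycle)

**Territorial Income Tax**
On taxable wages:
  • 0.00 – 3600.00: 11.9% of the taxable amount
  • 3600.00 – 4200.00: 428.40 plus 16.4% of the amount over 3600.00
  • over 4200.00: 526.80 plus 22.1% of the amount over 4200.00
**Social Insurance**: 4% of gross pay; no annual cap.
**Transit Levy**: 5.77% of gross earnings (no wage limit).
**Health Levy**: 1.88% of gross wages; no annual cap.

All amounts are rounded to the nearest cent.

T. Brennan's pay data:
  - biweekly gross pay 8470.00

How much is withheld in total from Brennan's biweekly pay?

2457.23

Territorial Income Tax: taxable = 8470.00
  526.80 + 22.1% × (8470.00 − 4200.00) = 526.80 + 22.1% × 4270.00 = 1470.47
Social Insurance: 4% × 8470.00 = 338.80
Transit Levy: 5.77% × 8470.00 = 488.72
Health Levy: 1.88% × 8470.00 = 159.24
Total: 1470.47 + 338.80 + 488.72 + 159.24 = 2457.23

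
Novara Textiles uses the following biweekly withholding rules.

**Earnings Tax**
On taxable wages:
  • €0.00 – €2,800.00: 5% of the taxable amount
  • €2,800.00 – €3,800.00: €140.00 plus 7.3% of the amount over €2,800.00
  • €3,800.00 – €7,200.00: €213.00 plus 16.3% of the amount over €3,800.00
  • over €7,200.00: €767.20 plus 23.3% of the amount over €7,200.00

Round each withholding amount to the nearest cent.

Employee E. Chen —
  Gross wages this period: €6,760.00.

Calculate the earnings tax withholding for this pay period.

€695.48

Earnings Tax: taxable = €6,760.00
  €213.00 + 16.3% × (€6,760.00 − €3,800.00) = €213.00 + 16.3% × €2,960.00 = €695.48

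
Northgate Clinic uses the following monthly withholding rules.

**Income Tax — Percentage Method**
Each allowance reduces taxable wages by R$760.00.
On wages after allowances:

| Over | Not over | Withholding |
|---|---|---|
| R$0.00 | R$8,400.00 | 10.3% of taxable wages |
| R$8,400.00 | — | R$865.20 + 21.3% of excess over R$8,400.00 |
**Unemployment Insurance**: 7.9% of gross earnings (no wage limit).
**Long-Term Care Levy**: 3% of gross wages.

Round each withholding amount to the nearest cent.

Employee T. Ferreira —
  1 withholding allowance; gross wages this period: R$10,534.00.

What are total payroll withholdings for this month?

R$2,306.07

Income Tax: taxable = R$10,534.00 − 1×R$760.00 = R$9,774.00
  R$865.20 + 21.3% × (R$9,774.00 − R$8,400.00) = R$865.20 + 21.3% × R$1,374.00 = R$1,157.86
Unemployment Insurance: 7.9% × R$10,534.00 = R$832.19
Long-Term Care Levy: 3% × R$10,534.00 = R$316.02
Total: R$1,157.86 + R$832.19 + R$316.02 = R$2,306.07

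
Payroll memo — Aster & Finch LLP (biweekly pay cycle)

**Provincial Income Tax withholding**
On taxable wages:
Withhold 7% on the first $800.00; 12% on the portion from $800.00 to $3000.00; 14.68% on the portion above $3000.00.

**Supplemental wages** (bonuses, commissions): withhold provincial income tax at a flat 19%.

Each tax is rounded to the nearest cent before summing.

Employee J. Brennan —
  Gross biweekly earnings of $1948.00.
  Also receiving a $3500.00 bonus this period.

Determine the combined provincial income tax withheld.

$858.76

Provincial Income Tax: taxable = $1948.00
  $56.00 + 12% × ($1948.00 − $800.00) = $56.00 + 12% × $1148.00 = $193.76
Supplemental (19% flat on bonus): 19% × $3500.00 = $665.00
Total provincial income tax: $193.76 + $665.00 = $858.76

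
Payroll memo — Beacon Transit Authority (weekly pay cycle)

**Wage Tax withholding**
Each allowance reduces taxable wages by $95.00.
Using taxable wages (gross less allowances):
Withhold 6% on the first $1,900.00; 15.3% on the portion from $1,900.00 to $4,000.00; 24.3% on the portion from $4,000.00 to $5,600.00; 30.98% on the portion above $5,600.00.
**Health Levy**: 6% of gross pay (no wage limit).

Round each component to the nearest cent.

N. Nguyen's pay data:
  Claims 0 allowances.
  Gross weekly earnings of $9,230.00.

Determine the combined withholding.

Wage Tax: taxable = $9,230.00
  $824.10 + 30.98% × ($9,230.00 − $5,600.00) = $824.10 + 30.98% × $3,630.00 = $1,948.67
Health Levy: 6% × $9,230.00 = $553.80
Total: $1,948.67 + $553.80 = $2,502.47

$2,502.47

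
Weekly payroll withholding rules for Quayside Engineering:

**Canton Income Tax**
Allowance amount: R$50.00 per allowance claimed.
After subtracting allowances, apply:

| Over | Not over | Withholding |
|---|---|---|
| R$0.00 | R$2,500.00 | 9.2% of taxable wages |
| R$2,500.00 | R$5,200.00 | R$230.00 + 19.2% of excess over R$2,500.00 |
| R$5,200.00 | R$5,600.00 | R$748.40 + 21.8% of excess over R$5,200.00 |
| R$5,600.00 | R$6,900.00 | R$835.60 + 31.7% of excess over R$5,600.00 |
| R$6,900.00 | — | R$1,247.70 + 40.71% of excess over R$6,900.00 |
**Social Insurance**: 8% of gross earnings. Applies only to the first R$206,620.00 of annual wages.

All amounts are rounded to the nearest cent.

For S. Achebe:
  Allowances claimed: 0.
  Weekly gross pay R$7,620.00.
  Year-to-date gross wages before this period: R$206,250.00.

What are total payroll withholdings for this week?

Canton Income Tax: taxable = R$7,620.00
  R$1,247.70 + 40.71% × (R$7,620.00 − R$6,900.00) = R$1,247.70 + 40.71% × R$720.00 = R$1,540.81
Social Insurance: cap R$206,620.00 − YTD R$206,250.00 = R$370.00 subject; 8% × R$370.00 = R$29.60
Total: R$1,540.81 + R$29.60 = R$1,570.41

R$1,570.41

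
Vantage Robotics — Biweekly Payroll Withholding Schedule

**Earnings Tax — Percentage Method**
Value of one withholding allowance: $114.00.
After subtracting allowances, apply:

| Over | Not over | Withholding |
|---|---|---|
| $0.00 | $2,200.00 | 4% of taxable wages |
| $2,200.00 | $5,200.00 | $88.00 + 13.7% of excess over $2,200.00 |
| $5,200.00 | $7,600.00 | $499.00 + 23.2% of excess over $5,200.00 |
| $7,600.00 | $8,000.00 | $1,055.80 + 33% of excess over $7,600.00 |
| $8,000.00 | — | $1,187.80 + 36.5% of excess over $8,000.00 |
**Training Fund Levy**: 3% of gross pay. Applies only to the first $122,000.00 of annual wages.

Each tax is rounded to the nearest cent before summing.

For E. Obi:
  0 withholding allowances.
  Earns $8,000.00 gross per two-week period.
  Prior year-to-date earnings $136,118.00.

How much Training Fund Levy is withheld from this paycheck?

$0.00

Training Fund Levy: YTD $136,118.00 ≥ cap $122,000.00 → $0.00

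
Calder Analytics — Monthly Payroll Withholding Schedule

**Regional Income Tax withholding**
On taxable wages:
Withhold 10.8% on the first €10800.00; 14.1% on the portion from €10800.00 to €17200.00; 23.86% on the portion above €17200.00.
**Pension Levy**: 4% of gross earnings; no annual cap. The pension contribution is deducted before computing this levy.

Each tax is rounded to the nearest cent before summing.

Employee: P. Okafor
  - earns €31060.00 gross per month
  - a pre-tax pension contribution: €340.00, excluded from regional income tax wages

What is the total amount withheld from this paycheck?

Regional Income Tax: taxable = €31060.00 − €340.00 = €30720.00
  €2068.80 + 23.86% × (€30720.00 − €17200.00) = €2068.80 + 23.86% × €13520.00 = €5294.67
Pension Levy: 4% × €30720.00 = €1228.80
Total: €5294.67 + €1228.80 = €6523.47

€6523.47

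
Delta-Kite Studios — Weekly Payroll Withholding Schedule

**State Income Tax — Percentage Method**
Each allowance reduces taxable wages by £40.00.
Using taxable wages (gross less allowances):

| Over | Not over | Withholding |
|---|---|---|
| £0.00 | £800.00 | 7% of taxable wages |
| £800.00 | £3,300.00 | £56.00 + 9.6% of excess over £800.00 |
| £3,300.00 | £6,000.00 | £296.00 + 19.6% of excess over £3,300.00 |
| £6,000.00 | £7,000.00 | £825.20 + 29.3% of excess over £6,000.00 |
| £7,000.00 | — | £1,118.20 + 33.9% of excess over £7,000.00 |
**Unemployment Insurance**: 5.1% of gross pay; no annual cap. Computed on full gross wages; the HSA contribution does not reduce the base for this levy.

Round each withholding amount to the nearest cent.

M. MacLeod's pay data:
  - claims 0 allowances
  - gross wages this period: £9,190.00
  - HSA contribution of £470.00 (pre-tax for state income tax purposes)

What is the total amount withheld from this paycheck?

State Income Tax: taxable = £9,190.00 − £470.00 = £8,720.00
  £1,118.20 + 33.9% × (£8,720.00 − £7,000.00) = £1,118.20 + 33.9% × £1,720.00 = £1,701.28
Unemployment Insurance: 5.1% × £9,190.00 = £468.69
Total: £1,701.28 + £468.69 = £2,169.97

£2,169.97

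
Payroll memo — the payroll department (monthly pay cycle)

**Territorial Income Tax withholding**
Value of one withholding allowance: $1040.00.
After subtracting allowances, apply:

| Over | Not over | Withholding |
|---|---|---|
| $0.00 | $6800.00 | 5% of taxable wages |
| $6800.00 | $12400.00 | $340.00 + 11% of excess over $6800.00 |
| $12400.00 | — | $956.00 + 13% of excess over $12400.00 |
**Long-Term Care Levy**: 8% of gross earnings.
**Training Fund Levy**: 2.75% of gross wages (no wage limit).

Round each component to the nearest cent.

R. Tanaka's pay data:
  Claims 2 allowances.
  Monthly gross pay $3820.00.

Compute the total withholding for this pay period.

$497.65

Territorial Income Tax: taxable = $3820.00 − 2×$1040.00 = $1740.00
  5% × $1740.00 = $87.00
Long-Term Care Levy: 8% × $3820.00 = $305.60
Training Fund Levy: 2.75% × $3820.00 = $105.05
Total: $87.00 + $305.60 + $105.05 = $497.65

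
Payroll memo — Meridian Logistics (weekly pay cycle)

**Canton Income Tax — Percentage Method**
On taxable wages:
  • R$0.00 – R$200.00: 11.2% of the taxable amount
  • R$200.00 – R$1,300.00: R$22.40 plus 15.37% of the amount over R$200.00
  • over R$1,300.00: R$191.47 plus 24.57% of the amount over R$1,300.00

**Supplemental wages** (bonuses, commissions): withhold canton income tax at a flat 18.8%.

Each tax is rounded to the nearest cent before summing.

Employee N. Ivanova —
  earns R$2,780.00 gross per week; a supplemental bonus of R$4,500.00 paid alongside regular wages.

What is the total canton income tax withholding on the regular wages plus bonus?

Canton Income Tax: taxable = R$2,780.00
  R$191.47 + 24.57% × (R$2,780.00 − R$1,300.00) = R$191.47 + 24.57% × R$1,480.00 = R$555.11
Supplemental (18.8% flat on bonus): 18.8% × R$4,500.00 = R$846.00
Total canton income tax: R$555.11 + R$846.00 = R$1,401.11

R$1,401.11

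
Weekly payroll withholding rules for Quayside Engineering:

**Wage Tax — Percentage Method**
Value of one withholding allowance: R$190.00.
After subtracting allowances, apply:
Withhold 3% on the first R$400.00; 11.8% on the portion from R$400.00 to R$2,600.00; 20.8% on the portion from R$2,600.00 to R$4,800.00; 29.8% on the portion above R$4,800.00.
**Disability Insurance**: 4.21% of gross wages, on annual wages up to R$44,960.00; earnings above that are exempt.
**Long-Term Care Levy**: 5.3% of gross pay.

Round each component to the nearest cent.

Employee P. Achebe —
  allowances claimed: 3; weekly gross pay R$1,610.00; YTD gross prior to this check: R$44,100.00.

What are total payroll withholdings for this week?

R$209.06

Wage Tax: taxable = R$1,610.00 − 3×R$190.00 = R$1,040.00
  R$12.00 + 11.8% × (R$1,040.00 − R$400.00) = R$12.00 + 11.8% × R$640.00 = R$87.52
Disability Insurance: cap R$44,960.00 − YTD R$44,100.00 = R$860.00 subject; 4.21% × R$860.00 = R$36.21
Long-Term Care Levy: 5.3% × R$1,610.00 = R$85.33
Total: R$87.52 + R$36.21 + R$85.33 = R$209.06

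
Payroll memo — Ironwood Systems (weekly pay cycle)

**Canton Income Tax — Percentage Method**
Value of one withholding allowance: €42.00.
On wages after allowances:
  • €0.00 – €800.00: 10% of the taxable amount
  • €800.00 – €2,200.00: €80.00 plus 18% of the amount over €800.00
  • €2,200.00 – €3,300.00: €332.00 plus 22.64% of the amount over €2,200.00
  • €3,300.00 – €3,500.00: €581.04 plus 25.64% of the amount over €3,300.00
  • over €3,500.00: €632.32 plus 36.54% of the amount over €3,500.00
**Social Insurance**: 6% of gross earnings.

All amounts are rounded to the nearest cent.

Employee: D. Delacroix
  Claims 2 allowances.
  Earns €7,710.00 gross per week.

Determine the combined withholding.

Canton Income Tax: taxable = €7,710.00 − 2×€42.00 = €7,626.00
  €632.32 + 36.54% × (€7,626.00 − €3,500.00) = €632.32 + 36.54% × €4,126.00 = €2,139.96
Social Insurance: 6% × €7,710.00 = €462.60
Total: €2,139.96 + €462.60 = €2,602.56

€2,602.56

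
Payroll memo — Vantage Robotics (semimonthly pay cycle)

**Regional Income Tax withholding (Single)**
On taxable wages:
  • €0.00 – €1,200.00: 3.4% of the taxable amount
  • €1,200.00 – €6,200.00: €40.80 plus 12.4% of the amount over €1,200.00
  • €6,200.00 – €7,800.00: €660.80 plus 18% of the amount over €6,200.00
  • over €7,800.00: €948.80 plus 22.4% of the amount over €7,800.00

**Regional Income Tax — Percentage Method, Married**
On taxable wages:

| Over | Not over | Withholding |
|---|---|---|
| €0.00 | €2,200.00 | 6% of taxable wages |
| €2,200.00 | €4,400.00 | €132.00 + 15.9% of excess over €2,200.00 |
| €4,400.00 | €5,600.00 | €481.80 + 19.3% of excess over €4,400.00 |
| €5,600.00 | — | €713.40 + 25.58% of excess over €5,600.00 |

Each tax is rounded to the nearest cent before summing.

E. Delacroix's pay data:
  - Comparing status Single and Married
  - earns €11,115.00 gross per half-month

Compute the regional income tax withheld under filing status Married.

Regional Income Tax (Married): taxable = €11,115.00
  €713.40 + 25.58% × (€11,115.00 − €5,600.00) = €713.40 + 25.58% × €5,515.00 = €2,124.14

€2,124.14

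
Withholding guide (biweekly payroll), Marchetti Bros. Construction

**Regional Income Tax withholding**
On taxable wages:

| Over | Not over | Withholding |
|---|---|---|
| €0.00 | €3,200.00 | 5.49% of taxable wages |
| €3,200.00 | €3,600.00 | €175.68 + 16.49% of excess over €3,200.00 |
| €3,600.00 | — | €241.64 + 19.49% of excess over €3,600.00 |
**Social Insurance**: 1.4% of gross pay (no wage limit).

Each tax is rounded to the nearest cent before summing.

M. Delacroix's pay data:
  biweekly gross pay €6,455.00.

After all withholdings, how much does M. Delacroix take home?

Regional Income Tax: taxable = €6,455.00
  €241.64 + 19.49% × (€6,455.00 − €3,600.00) = €241.64 + 19.49% × €2,855.00 = €798.08
Social Insurance: 1.4% × €6,455.00 = €90.37
Total withheld: €798.08 + €90.37 = €888.45
Net pay: €6,455.00 − €888.45 = €5,566.55

€5,566.55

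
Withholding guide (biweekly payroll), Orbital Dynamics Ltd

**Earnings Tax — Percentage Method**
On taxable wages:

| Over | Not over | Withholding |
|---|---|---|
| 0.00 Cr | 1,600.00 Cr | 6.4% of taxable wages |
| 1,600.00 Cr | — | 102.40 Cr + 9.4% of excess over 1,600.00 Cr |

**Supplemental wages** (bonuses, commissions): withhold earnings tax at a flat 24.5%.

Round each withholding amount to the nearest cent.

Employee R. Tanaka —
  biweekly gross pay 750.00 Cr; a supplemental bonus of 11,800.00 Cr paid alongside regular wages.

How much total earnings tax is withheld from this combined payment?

2,939.00 Cr

Earnings Tax: taxable = 750.00 Cr
  6.4% × 750.00 Cr = 48.00 Cr
Supplemental (24.5% flat on bonus): 24.5% × 11,800.00 Cr = 2,891.00 Cr
Total earnings tax: 48.00 Cr + 2,891.00 Cr = 2,939.00 Cr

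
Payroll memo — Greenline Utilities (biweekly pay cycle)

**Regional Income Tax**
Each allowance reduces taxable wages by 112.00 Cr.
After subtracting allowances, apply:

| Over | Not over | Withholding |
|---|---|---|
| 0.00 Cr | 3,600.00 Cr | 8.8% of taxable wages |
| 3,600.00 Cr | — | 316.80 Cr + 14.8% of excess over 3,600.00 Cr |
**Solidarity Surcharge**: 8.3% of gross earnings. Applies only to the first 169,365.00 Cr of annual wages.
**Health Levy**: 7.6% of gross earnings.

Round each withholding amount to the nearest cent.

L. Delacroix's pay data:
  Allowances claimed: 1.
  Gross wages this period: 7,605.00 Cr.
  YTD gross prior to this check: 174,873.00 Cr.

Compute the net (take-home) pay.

6,134.06 Cr

Regional Income Tax: taxable = 7,605.00 Cr − 1×112.00 Cr = 7,493.00 Cr
  316.80 Cr + 14.8% × (7,493.00 Cr − 3,600.00 Cr) = 316.80 Cr + 14.8% × 3,893.00 Cr = 892.96 Cr
Solidarity Surcharge: YTD 174,873.00 Cr ≥ cap 169,365.00 Cr → 0.00 Cr
Health Levy: 7.6% × 7,605.00 Cr = 577.98 Cr
Total withheld: 892.96 Cr + 0.00 Cr + 577.98 Cr = 1,470.94 Cr
Net pay: 7,605.00 Cr − 1,470.94 Cr = 6,134.06 Cr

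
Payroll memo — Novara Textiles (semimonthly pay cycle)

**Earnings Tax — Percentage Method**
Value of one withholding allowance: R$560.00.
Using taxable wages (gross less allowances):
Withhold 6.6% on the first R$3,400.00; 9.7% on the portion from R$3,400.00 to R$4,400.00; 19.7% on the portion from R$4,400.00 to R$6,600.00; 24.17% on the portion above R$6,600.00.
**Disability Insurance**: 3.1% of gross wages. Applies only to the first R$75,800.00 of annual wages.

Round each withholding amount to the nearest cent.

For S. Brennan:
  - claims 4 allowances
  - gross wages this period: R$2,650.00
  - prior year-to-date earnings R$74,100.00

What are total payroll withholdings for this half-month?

Earnings Tax: taxable = R$2,650.00 − 4×R$560.00 = R$410.00
  6.6% × R$410.00 = R$27.06
Disability Insurance: cap R$75,800.00 − YTD R$74,100.00 = R$1,700.00 subject; 3.1% × R$1,700.00 = R$52.70
Total: R$27.06 + R$52.70 = R$79.76

R$79.76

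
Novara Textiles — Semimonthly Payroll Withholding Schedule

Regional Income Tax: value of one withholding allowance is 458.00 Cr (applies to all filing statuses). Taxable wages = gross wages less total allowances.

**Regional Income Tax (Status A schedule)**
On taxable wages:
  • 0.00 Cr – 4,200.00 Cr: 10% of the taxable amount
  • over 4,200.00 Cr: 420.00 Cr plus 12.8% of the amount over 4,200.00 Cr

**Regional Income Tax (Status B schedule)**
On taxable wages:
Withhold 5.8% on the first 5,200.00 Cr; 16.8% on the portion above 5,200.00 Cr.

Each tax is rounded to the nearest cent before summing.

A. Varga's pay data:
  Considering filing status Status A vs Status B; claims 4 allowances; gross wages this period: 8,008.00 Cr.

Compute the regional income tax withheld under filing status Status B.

Regional Income Tax (Status B): taxable = 8,008.00 Cr − 4×458.00 Cr = 6,176.00 Cr
  301.60 Cr + 16.8% × (6,176.00 Cr − 5,200.00 Cr) = 301.60 Cr + 16.8% × 976.00 Cr = 465.57 Cr

465.57 Cr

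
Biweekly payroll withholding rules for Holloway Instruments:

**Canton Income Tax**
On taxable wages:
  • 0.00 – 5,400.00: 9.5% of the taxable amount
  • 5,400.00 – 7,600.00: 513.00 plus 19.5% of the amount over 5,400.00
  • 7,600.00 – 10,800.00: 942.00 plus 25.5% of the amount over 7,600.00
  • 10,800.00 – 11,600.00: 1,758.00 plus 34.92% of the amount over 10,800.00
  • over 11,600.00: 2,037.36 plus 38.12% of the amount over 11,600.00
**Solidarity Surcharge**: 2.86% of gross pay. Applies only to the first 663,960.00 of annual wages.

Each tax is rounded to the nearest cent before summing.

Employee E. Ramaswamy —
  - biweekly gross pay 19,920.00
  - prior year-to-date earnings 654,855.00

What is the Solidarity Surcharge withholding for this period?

260.40

Solidarity Surcharge: cap 663,960.00 − YTD 654,855.00 = 9,105.00 subject; 2.86% × 9,105.00 = 260.40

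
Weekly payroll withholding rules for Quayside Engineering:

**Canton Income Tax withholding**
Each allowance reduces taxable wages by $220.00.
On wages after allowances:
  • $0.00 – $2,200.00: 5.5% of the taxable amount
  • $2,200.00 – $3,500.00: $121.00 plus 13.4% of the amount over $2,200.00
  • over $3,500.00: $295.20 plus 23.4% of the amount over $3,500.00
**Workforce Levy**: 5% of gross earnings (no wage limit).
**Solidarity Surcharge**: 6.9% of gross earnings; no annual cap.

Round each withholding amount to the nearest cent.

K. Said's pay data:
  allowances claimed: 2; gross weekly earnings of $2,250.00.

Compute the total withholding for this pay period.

$367.30

Canton Income Tax: taxable = $2,250.00 − 2×$220.00 = $1,810.00
  5.5% × $1,810.00 = $99.55
Workforce Levy: 5% × $2,250.00 = $112.50
Solidarity Surcharge: 6.9% × $2,250.00 = $155.25
Total: $99.55 + $112.50 + $155.25 = $367.30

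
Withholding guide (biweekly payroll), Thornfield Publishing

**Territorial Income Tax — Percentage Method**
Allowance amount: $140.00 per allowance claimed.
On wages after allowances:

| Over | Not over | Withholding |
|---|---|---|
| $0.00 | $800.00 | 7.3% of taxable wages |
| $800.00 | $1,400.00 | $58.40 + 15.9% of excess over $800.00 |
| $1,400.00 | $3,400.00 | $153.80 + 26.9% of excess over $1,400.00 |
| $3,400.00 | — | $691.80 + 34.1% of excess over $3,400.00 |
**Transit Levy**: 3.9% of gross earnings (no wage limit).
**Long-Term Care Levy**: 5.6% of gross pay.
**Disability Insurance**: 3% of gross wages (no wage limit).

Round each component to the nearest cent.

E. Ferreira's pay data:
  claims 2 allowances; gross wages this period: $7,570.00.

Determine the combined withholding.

Territorial Income Tax: taxable = $7,570.00 − 2×$140.00 = $7,290.00
  $691.80 + 34.1% × ($7,290.00 − $3,400.00) = $691.80 + 34.1% × $3,890.00 = $2,018.29
Transit Levy: 3.9% × $7,570.00 = $295.23
Long-Term Care Levy: 5.6% × $7,570.00 = $423.92
Disability Insurance: 3% × $7,570.00 = $227.10
Total: $2,018.29 + $295.23 + $423.92 + $227.10 = $2,964.54

$2,964.54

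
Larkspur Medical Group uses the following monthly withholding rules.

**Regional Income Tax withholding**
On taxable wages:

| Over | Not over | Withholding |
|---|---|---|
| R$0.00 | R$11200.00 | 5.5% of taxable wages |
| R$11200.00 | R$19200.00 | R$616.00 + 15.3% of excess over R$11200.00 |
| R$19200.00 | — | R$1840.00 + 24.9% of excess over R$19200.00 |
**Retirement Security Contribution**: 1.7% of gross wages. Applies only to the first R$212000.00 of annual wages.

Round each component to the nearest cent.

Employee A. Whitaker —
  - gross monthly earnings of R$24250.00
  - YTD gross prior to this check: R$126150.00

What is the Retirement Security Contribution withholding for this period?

R$412.25

Retirement Security Contribution: 1.7% × R$24250.00 = R$412.25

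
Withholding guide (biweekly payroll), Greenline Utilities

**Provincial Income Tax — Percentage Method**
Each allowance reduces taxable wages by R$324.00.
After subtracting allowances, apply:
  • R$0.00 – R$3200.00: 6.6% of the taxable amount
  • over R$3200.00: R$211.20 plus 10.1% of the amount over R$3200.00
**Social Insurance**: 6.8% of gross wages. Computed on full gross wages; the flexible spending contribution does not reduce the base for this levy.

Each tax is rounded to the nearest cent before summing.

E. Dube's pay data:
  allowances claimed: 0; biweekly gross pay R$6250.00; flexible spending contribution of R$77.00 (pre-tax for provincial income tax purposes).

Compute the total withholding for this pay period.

R$936.47

Provincial Income Tax: taxable = R$6250.00 − R$77.00 = R$6173.00
  R$211.20 + 10.1% × (R$6173.00 − R$3200.00) = R$211.20 + 10.1% × R$2973.00 = R$511.47
Social Insurance: 6.8% × R$6250.00 = R$425.00
Total: R$511.47 + R$425.00 = R$936.47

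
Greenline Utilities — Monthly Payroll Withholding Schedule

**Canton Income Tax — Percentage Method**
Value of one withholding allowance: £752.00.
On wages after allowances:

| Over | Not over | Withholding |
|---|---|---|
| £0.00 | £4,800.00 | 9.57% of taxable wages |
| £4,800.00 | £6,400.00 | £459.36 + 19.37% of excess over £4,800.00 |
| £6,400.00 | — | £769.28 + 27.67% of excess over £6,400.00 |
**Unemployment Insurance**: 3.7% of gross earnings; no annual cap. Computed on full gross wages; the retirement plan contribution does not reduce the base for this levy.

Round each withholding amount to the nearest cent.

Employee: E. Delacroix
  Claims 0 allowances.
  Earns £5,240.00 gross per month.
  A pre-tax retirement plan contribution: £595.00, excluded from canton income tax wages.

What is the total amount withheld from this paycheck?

£638.41

Canton Income Tax: taxable = £5,240.00 − £595.00 = £4,645.00
  9.57% × £4,645.00 = £444.53
Unemployment Insurance: 3.7% × £5,240.00 = £193.88
Total: £444.53 + £193.88 = £638.41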